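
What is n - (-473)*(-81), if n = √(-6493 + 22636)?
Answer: -38313 + √16143 ≈ -38186.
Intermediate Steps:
n = √16143 ≈ 127.06
n - (-473)*(-81) = √16143 - (-473)*(-81) = √16143 - 1*38313 = √16143 - 38313 = -38313 + √16143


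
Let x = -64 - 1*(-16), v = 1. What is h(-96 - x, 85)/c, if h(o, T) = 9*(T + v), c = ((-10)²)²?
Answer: 387/5000 ≈ 0.077400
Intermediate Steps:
x = -48 (x = -64 + 16 = -48)
c = 10000 (c = 100² = 10000)
h(o, T) = 9 + 9*T (h(o, T) = 9*(T + 1) = 9*(1 + T) = 9 + 9*T)
h(-96 - x, 85)/c = (9 + 9*85)/10000 = (9 + 765)*(1/10000) = 774*(1/10000) = 387/5000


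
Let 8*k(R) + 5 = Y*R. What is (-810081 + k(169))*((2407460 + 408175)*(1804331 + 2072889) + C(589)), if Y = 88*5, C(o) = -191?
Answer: -69936452191910665137/8 ≈ -8.7421e+18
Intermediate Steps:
Y = 440
k(R) = -5/8 + 55*R (k(R) = -5/8 + (440*R)/8 = -5/8 + 55*R)
(-810081 + k(169))*((2407460 + 408175)*(1804331 + 2072889) + C(589)) = (-810081 + (-5/8 + 55*169))*((2407460 + 408175)*(1804331 + 2072889) - 191) = (-810081 + (-5/8 + 9295))*(2815635*3877220 - 191) = (-810081 + 74355/8)*(10916836334700 - 191) = -6406293/8*10916836334509 = -69936452191910665137/8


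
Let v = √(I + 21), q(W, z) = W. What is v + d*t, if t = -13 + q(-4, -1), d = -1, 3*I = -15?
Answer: 21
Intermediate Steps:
I = -5 (I = (⅓)*(-15) = -5)
v = 4 (v = √(-5 + 21) = √16 = 4)
t = -17 (t = -13 - 4 = -17)
v + d*t = 4 - 1*(-17) = 4 + 17 = 21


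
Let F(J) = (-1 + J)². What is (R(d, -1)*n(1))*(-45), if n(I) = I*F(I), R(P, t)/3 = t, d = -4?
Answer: 0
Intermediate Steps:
R(P, t) = 3*t
n(I) = I*(-1 + I)²
(R(d, -1)*n(1))*(-45) = ((3*(-1))*(1*(-1 + 1)²))*(-45) = -3*0²*(-45) = -3*0*(-45) = 0*(-45) = 0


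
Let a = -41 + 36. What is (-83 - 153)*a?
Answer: 1180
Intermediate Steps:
a = -5
(-83 - 153)*a = (-83 - 153)*(-5) = -236*(-5) = 1180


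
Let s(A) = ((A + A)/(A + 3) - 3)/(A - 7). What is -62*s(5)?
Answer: -217/4 ≈ -54.250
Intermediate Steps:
s(A) = (-3 + 2*A/(3 + A))/(-7 + A) (s(A) = ((2*A)/(3 + A) - 3)/(-7 + A) = (2*A/(3 + A) - 3)/(-7 + A) = (-3 + 2*A/(3 + A))/(-7 + A))
-62*s(5) = -62*(9 + 5)/(21 - 1*5² + 4*5) = -62*14/(21 - 1*25 + 20) = -62*14/(21 - 25 + 20) = -62*14/16 = -31*14/8 = -62*7/8 = -217/4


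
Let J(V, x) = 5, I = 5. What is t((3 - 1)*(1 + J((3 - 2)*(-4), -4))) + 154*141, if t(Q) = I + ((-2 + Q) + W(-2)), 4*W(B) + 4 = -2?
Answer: 43455/2 ≈ 21728.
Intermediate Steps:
W(B) = -3/2 (W(B) = -1 + (¼)*(-2) = -1 - ½ = -3/2)
t(Q) = 3/2 + Q (t(Q) = 5 + ((-2 + Q) - 3/2) = 5 + (-7/2 + Q) = 3/2 + Q)
t((3 - 1)*(1 + J((3 - 2)*(-4), -4))) + 154*141 = (3/2 + (3 - 1)*(1 + 5)) + 154*141 = (3/2 + 2*6) + 21714 = (3/2 + 12) + 21714 = 27/2 + 21714 = 43455/2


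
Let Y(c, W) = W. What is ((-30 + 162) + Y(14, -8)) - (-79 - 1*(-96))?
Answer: 107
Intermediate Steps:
((-30 + 162) + Y(14, -8)) - (-79 - 1*(-96)) = ((-30 + 162) - 8) - (-79 - 1*(-96)) = (132 - 8) - (-79 + 96) = 124 - 1*17 = 124 - 17 = 107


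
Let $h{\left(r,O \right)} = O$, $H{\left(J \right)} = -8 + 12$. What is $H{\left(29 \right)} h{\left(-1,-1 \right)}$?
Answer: $-4$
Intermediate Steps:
$H{\left(J \right)} = 4$
$H{\left(29 \right)} h{\left(-1,-1 \right)} = 4 \left(-1\right) = -4$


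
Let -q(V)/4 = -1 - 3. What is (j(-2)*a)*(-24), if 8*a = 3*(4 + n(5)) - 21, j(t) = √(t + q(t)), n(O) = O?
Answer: -18*√14 ≈ -67.350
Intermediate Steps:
q(V) = 16 (q(V) = -4*(-1 - 3) = -4*(-4) = 16)
j(t) = √(16 + t) (j(t) = √(t + 16) = √(16 + t))
a = ¾ (a = (3*(4 + 5) - 21)/8 = (3*9 - 21)/8 = (27 - 21)/8 = (⅛)*6 = ¾ ≈ 0.75000)
(j(-2)*a)*(-24) = (√(16 - 2)*(¾))*(-24) = (√14*(¾))*(-24) = (3*√14/4)*(-24) = -18*√14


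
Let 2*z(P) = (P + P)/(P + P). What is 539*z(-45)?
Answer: 539/2 ≈ 269.50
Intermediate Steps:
z(P) = ½ (z(P) = ((P + P)/(P + P))/2 = ((2*P)/((2*P)))/2 = ((2*P)*(1/(2*P)))/2 = (½)*1 = ½)
539*z(-45) = 539*(½) = 539/2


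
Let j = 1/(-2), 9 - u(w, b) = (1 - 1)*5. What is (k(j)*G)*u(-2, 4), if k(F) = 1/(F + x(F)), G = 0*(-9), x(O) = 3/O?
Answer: 0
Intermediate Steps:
u(w, b) = 9 (u(w, b) = 9 - (1 - 1)*5 = 9 - 0*5 = 9 - 1*0 = 9 + 0 = 9)
j = -½ ≈ -0.50000
G = 0
k(F) = 1/(F + 3/F)
(k(j)*G)*u(-2, 4) = (-1/(2*(3 + (-½)²))*0)*9 = (-1/(2*(3 + ¼))*0)*9 = (-1/(2*13/4)*0)*9 = (-½*4/13*0)*9 = -2/13*0*9 = 0*9 = 0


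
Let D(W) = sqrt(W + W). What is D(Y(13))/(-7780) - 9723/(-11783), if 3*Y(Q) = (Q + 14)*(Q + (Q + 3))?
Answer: 9723/11783 - 3*sqrt(58)/7780 ≈ 0.82224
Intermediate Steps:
Y(Q) = (3 + 2*Q)*(14 + Q)/3 (Y(Q) = ((Q + 14)*(Q + (Q + 3)))/3 = ((14 + Q)*(Q + (3 + Q)))/3 = ((14 + Q)*(3 + 2*Q))/3 = ((3 + 2*Q)*(14 + Q))/3 = (3 + 2*Q)*(14 + Q)/3)
D(W) = sqrt(2)*sqrt(W) (D(W) = sqrt(2*W) = sqrt(2)*sqrt(W))
D(Y(13))/(-7780) - 9723/(-11783) = (sqrt(2)*sqrt(14 + (2/3)*13**2 + (31/3)*13))/(-7780) - 9723/(-11783) = (sqrt(2)*sqrt(14 + (2/3)*169 + 403/3))*(-1/7780) - 9723*(-1/11783) = (sqrt(2)*sqrt(14 + 338/3 + 403/3))*(-1/7780) + 9723/11783 = (sqrt(2)*sqrt(261))*(-1/7780) + 9723/11783 = (sqrt(2)*(3*sqrt(29)))*(-1/7780) + 9723/11783 = (3*sqrt(58))*(-1/7780) + 9723/11783 = -3*sqrt(58)/7780 + 9723/11783 = 9723/11783 - 3*sqrt(58)/7780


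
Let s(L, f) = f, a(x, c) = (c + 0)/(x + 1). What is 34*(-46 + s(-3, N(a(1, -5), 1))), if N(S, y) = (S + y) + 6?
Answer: -1411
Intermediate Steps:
a(x, c) = c/(1 + x)
N(S, y) = 6 + S + y
34*(-46 + s(-3, N(a(1, -5), 1))) = 34*(-46 + (6 - 5/(1 + 1) + 1)) = 34*(-46 + (6 - 5/2 + 1)) = 34*(-46 + 9/2) = 34*(-83/2) = -1411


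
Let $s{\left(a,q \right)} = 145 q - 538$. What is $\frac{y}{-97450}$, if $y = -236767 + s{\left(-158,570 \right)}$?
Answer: $\frac{30931}{19490} \approx 1.587$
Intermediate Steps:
$s{\left(a,q \right)} = -538 + 145 q$
$y = -154655$ ($y = -236767 + \left(-538 + 145 \cdot 570\right) = -236767 + \left(-538 + 82650\right) = -236767 + 82112 = -154655$)
$\frac{y}{-97450} = - \frac{154655}{-97450} = \left(-154655\right) \left(- \frac{1}{97450}\right) = \frac{30931}{19490}$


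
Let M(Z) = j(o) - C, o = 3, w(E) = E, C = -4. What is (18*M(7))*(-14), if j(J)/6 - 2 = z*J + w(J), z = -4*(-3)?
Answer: -63000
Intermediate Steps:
z = 12
j(J) = 12 + 78*J (j(J) = 12 + 6*(12*J + J) = 12 + 6*(13*J) = 12 + 78*J)
M(Z) = 250 (M(Z) = (12 + 78*3) - 1*(-4) = (12 + 234) + 4 = 246 + 4 = 250)
(18*M(7))*(-14) = (18*250)*(-14) = 4500*(-14) = -63000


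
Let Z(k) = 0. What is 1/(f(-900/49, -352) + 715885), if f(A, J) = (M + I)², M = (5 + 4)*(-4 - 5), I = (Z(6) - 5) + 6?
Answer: 1/722285 ≈ 1.3845e-6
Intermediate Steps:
I = 1 (I = (0 - 5) + 6 = -5 + 6 = 1)
M = -81 (M = 9*(-9) = -81)
f(A, J) = 6400 (f(A, J) = (-81 + 1)² = (-80)² = 6400)
1/(f(-900/49, -352) + 715885) = 1/(6400 + 715885) = 1/722285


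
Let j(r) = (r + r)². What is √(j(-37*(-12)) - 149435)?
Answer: √639109 ≈ 799.44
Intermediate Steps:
j(r) = 4*r² (j(r) = (2*r)² = 4*r²)
√(j(-37*(-12)) - 149435) = √(4*(-37*(-12))² - 149435) = √(4*444² - 149435) = √(4*197136 - 149435) = √(788544 - 149435) = √639109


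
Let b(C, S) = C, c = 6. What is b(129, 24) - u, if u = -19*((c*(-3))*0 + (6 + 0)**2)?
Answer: 813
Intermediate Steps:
u = -684 (u = -19*((6*(-3))*0 + (6 + 0)**2) = -19*(-18*0 + 6**2) = -19*(0 + 36) = -19*36 = -684)
b(129, 24) - u = 129 - 1*(-684) = 129 + 684 = 813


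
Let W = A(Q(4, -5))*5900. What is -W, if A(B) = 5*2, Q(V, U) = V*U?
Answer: -59000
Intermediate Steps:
Q(V, U) = U*V
A(B) = 10
W = 59000 (W = 10*5900 = 59000)
-W = -1*59000 = -59000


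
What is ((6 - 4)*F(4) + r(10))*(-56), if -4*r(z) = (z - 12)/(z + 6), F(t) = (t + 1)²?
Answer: -11207/4 ≈ -2801.8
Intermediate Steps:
F(t) = (1 + t)²
r(z) = -(-12 + z)/(4*(6 + z)) (r(z) = -(z - 12)/(4*(z + 6)) = -(-12 + z)/(4*(6 + z)))
((6 - 4)*F(4) + r(10))*(-56) = ((6 - 4)*(1 + 4)² + (12 - 1*10)/(4*(6 + 10)))*(-56) = (2*5² + (¼)*(12 - 10)/16)*(-56) = (2*25 + (¼)*(1/16)*2)*(-56) = (50 + 1/32)*(-56) = (1601/32)*(-56) = -11207/4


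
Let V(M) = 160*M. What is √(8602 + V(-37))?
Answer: 3*√298 ≈ 51.788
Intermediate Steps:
√(8602 + V(-37)) = √(8602 + 160*(-37)) = √(8602 - 5920) = √2682 = 3*√298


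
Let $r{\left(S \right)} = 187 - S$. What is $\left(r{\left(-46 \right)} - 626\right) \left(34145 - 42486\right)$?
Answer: $3278013$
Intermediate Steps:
$\left(r{\left(-46 \right)} - 626\right) \left(34145 - 42486\right) = \left(\left(187 - -46\right) - 626\right) \left(34145 - 42486\right) = \left(\left(187 + 46\right) - 626\right) \left(-8341\right) = \left(233 - 626\right) \left(-8341\right) = \left(-393\right) \left(-8341\right) = 3278013$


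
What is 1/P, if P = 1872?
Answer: 1/1872 ≈ 0.00053419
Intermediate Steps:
1/P = 1/1872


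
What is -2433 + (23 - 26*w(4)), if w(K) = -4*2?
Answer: -2202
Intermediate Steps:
w(K) = -8
-2433 + (23 - 26*w(4)) = -2433 + (23 - 26*(-8)) = -2433 + (23 + 208) = -2433 + 231 = -2202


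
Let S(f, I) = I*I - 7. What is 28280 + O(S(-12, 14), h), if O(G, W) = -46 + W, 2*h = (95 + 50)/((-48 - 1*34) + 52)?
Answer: 338779/12 ≈ 28232.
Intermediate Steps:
S(f, I) = -7 + I² (S(f, I) = I² - 7 = -7 + I²)
h = -29/12 (h = ((95 + 50)/((-48 - 1*34) + 52))/2 = (145/((-48 - 34) + 52))/2 = (145/(-82 + 52))/2 = (145/(-30))/2 = (145*(-1/30))/2 = (½)*(-29/6) = -29/12 ≈ -2.4167)
28280 + O(S(-12, 14), h) = 28280 + (-46 - 29/12) = 28280 - 581/12 = 338779/12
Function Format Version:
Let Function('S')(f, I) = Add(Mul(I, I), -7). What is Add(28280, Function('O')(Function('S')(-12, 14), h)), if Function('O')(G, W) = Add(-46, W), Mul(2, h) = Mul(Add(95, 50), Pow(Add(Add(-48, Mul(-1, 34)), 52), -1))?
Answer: Rational(338779, 12) ≈ 28232.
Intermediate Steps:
Function('S')(f, I) = Add(-7, Pow(I, 2)) (Function('S')(f, I) = Add(Pow(I, 2), -7) = Add(-7, Pow(I, 2)))
h = Rational(-29, 12) (h = Mul(Rational(1, 2), Mul(Add(95, 50), Pow(Add(Add(-48, Mul(-1, 34)), 52), -1))) = Mul(Rational(1, 2), Mul(145, Pow(Add(Add(-48, -34), 52), -1))) = Mul(Rational(1, 2), Mul(145, Pow(Add(-82, 52), -1))) = Mul(Rational(1, 2), Mul(145, Pow(-30, -1))) = Mul(Rational(1, 2), Mul(145, Rational(-1, 30))) = Mul(Rational(1, 2), Rational(-29, 6)) = Rational(-29, 12) ≈ -2.4167)
Add(28280, Function('O')(Function('S')(-12, 14), h)) = Add(28280, Add(-46, Rational(-29, 12))) = Add(28280, Rational(-581, 12)) = Rational(338779, 12)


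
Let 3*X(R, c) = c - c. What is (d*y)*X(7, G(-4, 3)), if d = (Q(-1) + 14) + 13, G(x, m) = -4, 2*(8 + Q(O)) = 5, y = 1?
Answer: 0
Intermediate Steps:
Q(O) = -11/2 (Q(O) = -8 + (½)*5 = -8 + 5/2 = -11/2)
d = 43/2 (d = (-11/2 + 14) + 13 = 17/2 + 13 = 43/2 ≈ 21.500)
X(R, c) = 0 (X(R, c) = (c - c)/3 = (⅓)*0 = 0)
(d*y)*X(7, G(-4, 3)) = ((43/2)*1)*0 = (43/2)*0 = 0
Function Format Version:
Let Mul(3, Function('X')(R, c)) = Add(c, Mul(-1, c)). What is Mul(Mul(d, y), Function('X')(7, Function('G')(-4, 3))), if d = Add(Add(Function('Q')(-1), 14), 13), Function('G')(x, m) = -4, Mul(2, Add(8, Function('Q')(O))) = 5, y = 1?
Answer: 0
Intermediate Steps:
Function('Q')(O) = Rational(-11, 2) (Function('Q')(O) = Add(-8, Mul(Rational(1, 2), 5)) = Add(-8, Rational(5, 2)) = Rational(-11, 2))
d = Rational(43, 2) (d = Add(Add(Rational(-11, 2), 14), 13) = Add(Rational(17, 2), 13) = Rational(43, 2) ≈ 21.500)
Function('X')(R, c) = 0 (Function('X')(R, c) = Mul(Rational(1, 3), Add(c, Mul(-1, c))) = Mul(Rational(1, 3), 0) = 0)
Mul(Mul(d, y), Function('X')(7, Function('G')(-4, 3))) = Mul(Mul(Rational(43, 2), 1), 0) = Mul(Rational(43, 2), 0) = 0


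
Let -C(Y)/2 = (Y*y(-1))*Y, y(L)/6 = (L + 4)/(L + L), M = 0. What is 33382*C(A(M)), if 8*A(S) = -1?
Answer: 150219/16 ≈ 9388.7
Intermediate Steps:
A(S) = -⅛ (A(S) = (⅛)*(-1) = -⅛)
y(L) = 3*(4 + L)/L (y(L) = 6*((L + 4)/(L + L)) = 6*((4 + L)/((2*L))) = 6*((4 + L)*(1/(2*L))) = 6*((4 + L)/(2*L)) = 3*(4 + L)/L)
C(Y) = 18*Y² (C(Y) = -2*Y*(3 + 12/(-1))*Y = -2*Y*(3 + 12*(-1))*Y = -2*Y*(3 - 12)*Y = -2*Y*(-9)*Y = -2*(-9*Y)*Y = -(-18)*Y² = 18*Y²)
33382*C(A(M)) = 33382*(18*(-⅛)²) = 33382*(18*(1/64)) = 33382*(9/32) = 150219/16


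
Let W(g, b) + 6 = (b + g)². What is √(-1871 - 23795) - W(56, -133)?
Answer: -5923 + I*√25666 ≈ -5923.0 + 160.21*I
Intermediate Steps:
W(g, b) = -6 + (b + g)²
√(-1871 - 23795) - W(56, -133) = √(-1871 - 23795) - (-6 + (-133 + 56)²) = √(-25666) - (-6 + (-77)²) = I*√25666 - (-6 + 5929) = I*√25666 - 1*5923 = I*√25666 - 5923 = -5923 + I*√25666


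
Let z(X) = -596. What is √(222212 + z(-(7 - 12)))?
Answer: 108*√19 ≈ 470.76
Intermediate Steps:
√(222212 + z(-(7 - 12))) = √(222212 - 596) = √221616 = 108*√19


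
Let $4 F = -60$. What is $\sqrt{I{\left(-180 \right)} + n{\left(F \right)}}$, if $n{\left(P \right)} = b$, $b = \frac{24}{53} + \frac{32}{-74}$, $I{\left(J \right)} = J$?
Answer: $\frac{2 i \sqrt{173028835}}{1961} \approx 13.416 i$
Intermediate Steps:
$F = -15$ ($F = \frac{1}{4} \left(-60\right) = -15$)
$b = \frac{40}{1961}$ ($b = 24 \cdot \frac{1}{53} + 32 \left(- \frac{1}{74}\right) = \frac{24}{53} - \frac{16}{37} = \frac{40}{1961} \approx 0.020398$)
$n{\left(P \right)} = \frac{40}{1961}$
$\sqrt{I{\left(-180 \right)} + n{\left(F \right)}} = \sqrt{-180 + \frac{40}{1961}} = \sqrt{- \frac{352940}{1961}} = \frac{2 i \sqrt{173028835}}{1961}$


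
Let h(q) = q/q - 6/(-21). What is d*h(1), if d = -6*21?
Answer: -162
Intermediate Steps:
d = -126
h(q) = 9/7 (h(q) = 1 - 6*(-1/21) = 1 + 2/7 = 9/7)
d*h(1) = -126*9/7 = -162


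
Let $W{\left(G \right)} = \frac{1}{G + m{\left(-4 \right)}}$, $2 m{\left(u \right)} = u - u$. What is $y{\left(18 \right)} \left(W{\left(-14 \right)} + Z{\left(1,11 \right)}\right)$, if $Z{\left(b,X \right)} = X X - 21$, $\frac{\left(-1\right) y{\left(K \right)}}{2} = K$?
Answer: $- \frac{25182}{7} \approx -3597.4$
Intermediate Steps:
$m{\left(u \right)} = 0$ ($m{\left(u \right)} = \frac{u - u}{2} = \frac{1}{2} \cdot 0 = 0$)
$y{\left(K \right)} = - 2 K$
$Z{\left(b,X \right)} = -21 + X^{2}$ ($Z{\left(b,X \right)} = X^{2} - 21 = -21 + X^{2}$)
$W{\left(G \right)} = \frac{1}{G}$ ($W{\left(G \right)} = \frac{1}{G + 0} = \frac{1}{G}$)
$y{\left(18 \right)} \left(W{\left(-14 \right)} + Z{\left(1,11 \right)}\right) = \left(-2\right) 18 \left(\frac{1}{-14} - \left(21 - 11^{2}\right)\right) = - 36 \left(- \frac{1}{14} + \left(-21 + 121\right)\right) = - 36 \left(- \frac{1}{14} + 100\right) = \left(-36\right) \frac{1399}{14} = - \frac{25182}{7}$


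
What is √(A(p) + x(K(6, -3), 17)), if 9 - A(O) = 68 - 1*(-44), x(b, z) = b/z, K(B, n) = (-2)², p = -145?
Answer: I*√29699/17 ≈ 10.137*I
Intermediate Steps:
K(B, n) = 4
A(O) = -103 (A(O) = 9 - (68 - 1*(-44)) = 9 - (68 + 44) = 9 - 1*112 = 9 - 112 = -103)
√(A(p) + x(K(6, -3), 17)) = √(-103 + 4/17) = √(-1747/17) = I*√29699/17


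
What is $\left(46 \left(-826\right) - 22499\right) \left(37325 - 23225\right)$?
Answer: $-852979500$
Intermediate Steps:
$\left(46 \left(-826\right) - 22499\right) \left(37325 - 23225\right) = \left(-37996 - 22499\right) 14100 = \left(-60495\right) 14100 = -852979500$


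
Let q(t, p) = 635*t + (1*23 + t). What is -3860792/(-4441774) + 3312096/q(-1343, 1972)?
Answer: -5706991465652/1896915108875 ≈ -3.0086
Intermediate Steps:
q(t, p) = 23 + 636*t (q(t, p) = 635*t + (23 + t) = 23 + 636*t)
-3860792/(-4441774) + 3312096/q(-1343, 1972) = -3860792/(-4441774) + 3312096/(23 + 636*(-1343)) = -3860792*(-1/4441774) + 3312096/(23 - 854148) = 1930396/2220887 + 3312096/(-854125) = 1930396/2220887 + 3312096*(-1/854125) = 1930396/2220887 - 3312096/854125 = -5706991465652/1896915108875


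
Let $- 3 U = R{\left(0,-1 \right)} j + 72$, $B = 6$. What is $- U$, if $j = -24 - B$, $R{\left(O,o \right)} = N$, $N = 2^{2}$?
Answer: $-16$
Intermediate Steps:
$N = 4$
$R{\left(O,o \right)} = 4$
$j = -30$ ($j = -24 - 6 = -30$)
$U = 16$ ($U = - \frac{4 \left(-30\right) + 72}{3} = - \frac{-120 + 72}{3} = \left(- \frac{1}{3}\right) \left(-48\right) = 16$)
$- U = \left(-1\right) 16 = -16$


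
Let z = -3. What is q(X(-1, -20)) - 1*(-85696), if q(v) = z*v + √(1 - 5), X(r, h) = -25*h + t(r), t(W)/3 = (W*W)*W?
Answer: 84205 + 2*I ≈ 84205.0 + 2.0*I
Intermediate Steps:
t(W) = 3*W³ (t(W) = 3*((W*W)*W) = 3*(W²*W) = 3*W³)
X(r, h) = -25*h + 3*r³
q(v) = -3*v + 2*I (q(v) = -3*v + √(1 - 5) = -3*v + √(-4) = -3*v + 2*I)
q(X(-1, -20)) - 1*(-85696) = (-3*(-25*(-20) + 3*(-1)³) + 2*I) - 1*(-85696) = (-3*(500 + 3*(-1)) + 2*I) + 85696 = (-3*(500 - 3) + 2*I) + 85696 = (-3*497 + 2*I) + 85696 = (-1491 + 2*I) + 85696 = 84205 + 2*I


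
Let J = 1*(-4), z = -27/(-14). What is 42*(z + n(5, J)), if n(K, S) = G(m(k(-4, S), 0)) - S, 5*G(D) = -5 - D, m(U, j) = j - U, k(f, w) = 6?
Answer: 1287/5 ≈ 257.40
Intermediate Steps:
G(D) = -1 - D/5 (G(D) = (-5 - D)/5 = -1 - D/5)
z = 27/14 (z = -27*(-1/14) = 27/14 ≈ 1.9286)
J = -4
n(K, S) = 1/5 - S (n(K, S) = (-1 - (0 - 1*6)/5) - S = (-1 - (0 - 6)/5) - S = (-1 - 1/5*(-6)) - S = (-1 + 6/5) - S = 1/5 - S)
42*(z + n(5, J)) = 42*(27/14 + (1/5 - 1*(-4))) = 42*(27/14 + (1/5 + 4)) = 42*(27/14 + 21/5) = 42*(429/70) = 1287/5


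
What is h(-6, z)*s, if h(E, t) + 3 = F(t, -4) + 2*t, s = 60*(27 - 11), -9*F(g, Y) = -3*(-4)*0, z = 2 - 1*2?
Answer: -2880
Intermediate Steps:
z = 0 (z = 2 - 2 = 0)
F(g, Y) = 0 (F(g, Y) = -(-3*(-4))*0/9 = -4*0/3 = -⅑*0 = 0)
s = 960 (s = 60*16 = 960)
h(E, t) = -3 + 2*t (h(E, t) = -3 + (0 + 2*t) = -3 + 2*t)
h(-6, z)*s = (-3 + 2*0)*960 = (-3 + 0)*960 = -3*960 = -2880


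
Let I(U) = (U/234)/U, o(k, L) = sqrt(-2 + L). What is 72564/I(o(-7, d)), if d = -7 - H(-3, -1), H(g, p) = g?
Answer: 16979976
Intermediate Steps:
d = -4 (d = -7 - 1*(-3) = -7 + 3 = -4)
I(U) = 1/234 (I(U) = (U*(1/234))/U = (U/234)/U = 1/234)
72564/I(o(-7, d)) = 72564/(1/234) = 72564*234 = 16979976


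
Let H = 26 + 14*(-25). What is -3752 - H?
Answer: -3428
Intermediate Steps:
H = -324 (H = 26 - 350 = -324)
-3752 - H = -3752 - 1*(-324) = -3752 + 324 = -3428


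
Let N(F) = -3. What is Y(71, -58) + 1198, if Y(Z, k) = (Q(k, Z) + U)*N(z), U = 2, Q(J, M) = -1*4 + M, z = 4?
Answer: 991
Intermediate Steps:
Q(J, M) = -4 + M
Y(Z, k) = 6 - 3*Z (Y(Z, k) = ((-4 + Z) + 2)*(-3) = (-2 + Z)*(-3) = 6 - 3*Z)
Y(71, -58) + 1198 = (6 - 3*71) + 1198 = (6 - 213) + 1198 = -207 + 1198 = 991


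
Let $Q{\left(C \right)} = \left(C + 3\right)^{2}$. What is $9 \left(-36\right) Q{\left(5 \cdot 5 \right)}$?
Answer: $-254016$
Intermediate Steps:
$Q{\left(C \right)} = \left(3 + C\right)^{2}$
$9 \left(-36\right) Q{\left(5 \cdot 5 \right)} = 9 \left(-36\right) \left(3 + 5 \cdot 5\right)^{2} = - 324 \left(3 + 25\right)^{2} = - 324 \cdot 28^{2} = \left(-324\right) 784 = -254016$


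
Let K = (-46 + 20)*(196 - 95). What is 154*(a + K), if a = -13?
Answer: -406406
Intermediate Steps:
K = -2626 (K = -26*101 = -2626)
154*(a + K) = 154*(-13 - 2626) = 154*(-2639) = -406406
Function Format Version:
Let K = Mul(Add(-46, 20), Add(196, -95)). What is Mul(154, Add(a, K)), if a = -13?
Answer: -406406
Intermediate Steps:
K = -2626 (K = Mul(-26, 101) = -2626)
Mul(154, Add(a, K)) = Mul(154, Add(-13, -2626)) = Mul(154, -2639) = -406406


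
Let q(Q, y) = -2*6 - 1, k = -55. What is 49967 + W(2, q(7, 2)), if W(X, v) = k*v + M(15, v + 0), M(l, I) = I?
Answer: 50669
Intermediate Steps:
q(Q, y) = -13 (q(Q, y) = -12 - 1 = -13)
W(X, v) = -54*v (W(X, v) = -55*v + (v + 0) = -55*v + v = -54*v)
49967 + W(2, q(7, 2)) = 49967 - 54*(-13) = 49967 + 702 = 50669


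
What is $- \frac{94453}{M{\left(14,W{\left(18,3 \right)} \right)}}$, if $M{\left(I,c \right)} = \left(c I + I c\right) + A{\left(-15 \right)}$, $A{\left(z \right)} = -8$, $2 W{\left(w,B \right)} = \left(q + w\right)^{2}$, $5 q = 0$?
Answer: $- \frac{94453}{4528} \approx -20.86$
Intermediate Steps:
$q = 0$ ($q = \frac{1}{5} \cdot 0 = 0$)
$W{\left(w,B \right)} = \frac{w^{2}}{2}$ ($W{\left(w,B \right)} = \frac{\left(0 + w\right)^{2}}{2} = \frac{w^{2}}{2}$)
$M{\left(I,c \right)} = -8 + 2 I c$ ($M{\left(I,c \right)} = \left(c I + I c\right) - 8 = \left(I c + I c\right) - 8 = 2 I c - 8 = -8 + 2 I c$)
$- \frac{94453}{M{\left(14,W{\left(18,3 \right)} \right)}} = - \frac{94453}{-8 + 2 \cdot 14 \frac{18^{2}}{2}} = - \frac{94453}{-8 + 2 \cdot 14 \cdot \frac{1}{2} \cdot 324} = - \frac{94453}{-8 + 2 \cdot 14 \cdot 162} = - \frac{94453}{-8 + 4536} = - \frac{94453}{4528}$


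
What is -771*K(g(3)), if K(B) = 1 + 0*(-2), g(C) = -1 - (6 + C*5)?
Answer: -771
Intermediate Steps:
g(C) = -7 - 5*C (g(C) = -1 - (6 + 5*C) = -1 + (-6 - 5*C) = -7 - 5*C)
K(B) = 1 (K(B) = 1 + 0 = 1)
-771*K(g(3)) = -771*1 = -771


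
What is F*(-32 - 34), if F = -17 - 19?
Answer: 2376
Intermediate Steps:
F = -36
F*(-32 - 34) = -36*(-32 - 34) = -36*(-66) = 2376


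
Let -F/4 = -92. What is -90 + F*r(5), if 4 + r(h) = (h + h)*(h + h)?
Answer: 35238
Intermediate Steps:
F = 368 (F = -4*(-92) = 368)
r(h) = -4 + 4*h² (r(h) = -4 + (h + h)*(h + h) = -4 + (2*h)*(2*h) = -4 + 4*h²)
-90 + F*r(5) = -90 + 368*(-4 + 4*5²) = -90 + 368*(-4 + 4*25) = -90 + 368*(-4 + 100) = -90 + 368*96 = -90 + 35328 = 35238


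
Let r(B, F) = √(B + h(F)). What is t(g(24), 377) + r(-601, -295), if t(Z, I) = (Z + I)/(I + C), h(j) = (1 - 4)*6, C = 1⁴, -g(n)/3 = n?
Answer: 305/378 + I*√619 ≈ 0.80688 + 24.88*I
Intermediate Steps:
g(n) = -3*n
C = 1
h(j) = -18 (h(j) = -3*6 = -18)
r(B, F) = √(-18 + B) (r(B, F) = √(B - 18) = √(-18 + B))
t(Z, I) = (I + Z)/(1 + I) (t(Z, I) = (Z + I)/(I + 1) = (I + Z)/(1 + I))
t(g(24), 377) + r(-601, -295) = (377 - 3*24)/(1 + 377) + √(-18 - 601) = (377 - 72)/378 + √(-619) = (1/378)*305 + I*√619 = 305/378 + I*√619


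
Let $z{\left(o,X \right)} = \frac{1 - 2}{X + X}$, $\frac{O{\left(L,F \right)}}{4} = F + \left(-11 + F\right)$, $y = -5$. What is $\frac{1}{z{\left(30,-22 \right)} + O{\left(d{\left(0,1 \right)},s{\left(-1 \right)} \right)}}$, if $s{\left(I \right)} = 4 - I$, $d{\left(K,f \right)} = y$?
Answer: $- \frac{44}{175} \approx -0.25143$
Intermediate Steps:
$d{\left(K,f \right)} = -5$
$O{\left(L,F \right)} = -44 + 8 F$ ($O{\left(L,F \right)} = 4 \left(F + \left(-11 + F\right)\right) = 4 \left(-11 + 2 F\right) = -44 + 8 F$)
$z{\left(o,X \right)} = - \frac{1}{2 X}$
$\frac{1}{z{\left(30,-22 \right)} + O{\left(d{\left(0,1 \right)},s{\left(-1 \right)} \right)}} = \frac{1}{- \frac{1}{2 \left(-22\right)} - \left(44 - 8 \left(4 - -1\right)\right)} = \frac{1}{\left(- \frac{1}{2}\right) \left(- \frac{1}{22}\right) - \left(44 - 8 \left(4 + 1\right)\right)} = \frac{1}{\frac{1}{44} + \left(-44 + 8 \cdot 5\right)} = \frac{1}{\frac{1}{44} + \left(-44 + 40\right)} = \frac{1}{\frac{1}{44} - 4} = \frac{1}{- \frac{175}{44}} = - \frac{44}{175}$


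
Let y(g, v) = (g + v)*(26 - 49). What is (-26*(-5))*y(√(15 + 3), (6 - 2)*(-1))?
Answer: 11960 - 8970*√2 ≈ -725.50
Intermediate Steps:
y(g, v) = -23*g - 23*v (y(g, v) = (g + v)*(-23) = -23*g - 23*v)
(-26*(-5))*y(√(15 + 3), (6 - 2)*(-1)) = (-26*(-5))*(-23*√(15 + 3) - 23*(6 - 2)*(-1)) = 130*(-69*√2 - 92*(-1)) = 130*(-69*√2 - 23*(-4)) = 130*(-69*√2 + 92) = 130*(92 - 69*√2) = 11960 - 8970*√2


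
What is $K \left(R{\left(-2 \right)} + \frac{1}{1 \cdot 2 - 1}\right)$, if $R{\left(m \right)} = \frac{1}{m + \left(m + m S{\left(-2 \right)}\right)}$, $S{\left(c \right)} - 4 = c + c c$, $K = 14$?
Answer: $\frac{105}{8} \approx 13.125$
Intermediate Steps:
$S{\left(c \right)} = 4 + c + c^{2}$ ($S{\left(c \right)} = 4 + \left(c + c c\right) = 4 + \left(c + c^{2}\right) = 4 + c + c^{2}$)
$R{\left(m \right)} = \frac{1}{8 m}$ ($R{\left(m \right)} = \frac{1}{m + \left(m + m \left(4 - 2 + \left(-2\right)^{2}\right)\right)} = \frac{1}{m + \left(m + m \left(4 - 2 + 4\right)\right)} = \frac{1}{m + \left(m + m 6\right)} = \frac{1}{m + \left(m + 6 m\right)} = \frac{1}{m + 7 m} = \frac{1}{8 m}$)
$K \left(R{\left(-2 \right)} + \frac{1}{1 \cdot 2 - 1}\right) = 14 \left(\frac{1}{8 \left(-2\right)} + \frac{1}{1 \cdot 2 - 1}\right) = 14 \left(\frac{1}{8} \left(- \frac{1}{2}\right) + \frac{1}{2 - 1}\right) = 14 \left(- \frac{1}{16} + 1^{-1}\right) = 14 \left(- \frac{1}{16} + 1\right) = 14 \cdot \frac{15}{16} = \frac{105}{8}$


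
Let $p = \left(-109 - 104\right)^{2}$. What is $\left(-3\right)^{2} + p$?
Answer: $45378$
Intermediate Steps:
$p = 45369$ ($p = \left(-213\right)^{2} = 45369$)
$\left(-3\right)^{2} + p = \left(-3\right)^{2} + 45369 = 9 + 45369 = 45378$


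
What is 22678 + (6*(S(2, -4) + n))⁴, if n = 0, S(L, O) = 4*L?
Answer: 5331094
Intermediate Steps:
22678 + (6*(S(2, -4) + n))⁴ = 22678 + (6*(4*2 + 0))⁴ = 22678 + (6*(8 + 0))⁴ = 22678 + (6*8)⁴ = 22678 + 48⁴ = 22678 + 5308416 = 5331094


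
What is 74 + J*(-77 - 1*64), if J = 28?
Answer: -3874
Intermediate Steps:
74 + J*(-77 - 1*64) = 74 + 28*(-77 - 1*64) = 74 + 28*(-77 - 64) = 74 + 28*(-141) = 74 - 3948 = -3874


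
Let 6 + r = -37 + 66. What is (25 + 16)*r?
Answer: 943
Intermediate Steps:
r = 23 (r = -6 + (-37 + 66) = -6 + 29 = 23)
(25 + 16)*r = (25 + 16)*23 = 41*23 = 943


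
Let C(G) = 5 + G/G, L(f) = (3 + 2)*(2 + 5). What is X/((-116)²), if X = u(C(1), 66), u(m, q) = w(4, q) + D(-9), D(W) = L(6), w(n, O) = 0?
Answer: 35/13456 ≈ 0.0026011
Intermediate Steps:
L(f) = 35 (L(f) = 5*7 = 35)
D(W) = 35
C(G) = 6 (C(G) = 5 + 1 = 6)
u(m, q) = 35 (u(m, q) = 0 + 35 = 35)
X = 35
X/((-116)²) = 35/((-116)²) = 35/13456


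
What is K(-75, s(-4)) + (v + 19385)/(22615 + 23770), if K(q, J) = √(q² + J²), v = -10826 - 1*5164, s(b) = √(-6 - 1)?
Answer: 679/9277 + 53*√2 ≈ 75.026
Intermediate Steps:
s(b) = I*√7 (s(b) = √(-7) = I*√7)
v = -15990 (v = -10826 - 5164 = -15990)
K(q, J) = √(J² + q²)
K(-75, s(-4)) + (v + 19385)/(22615 + 23770) = √((I*√7)² + (-75)²) + (-15990 + 19385)/(22615 + 23770) = √(-7 + 5625) + 3395/46385 = √5618 + 3395*(1/46385) = 53*√2 + 679/9277 = 679/9277 + 53*√2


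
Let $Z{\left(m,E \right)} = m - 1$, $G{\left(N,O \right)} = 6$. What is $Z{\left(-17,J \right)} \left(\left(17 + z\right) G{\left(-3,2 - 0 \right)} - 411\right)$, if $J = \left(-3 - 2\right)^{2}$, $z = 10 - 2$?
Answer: $4698$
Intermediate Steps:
$z = 8$
$J = 25$ ($J = \left(-5\right)^{2} = 25$)
$Z{\left(m,E \right)} = -1 + m$
$Z{\left(-17,J \right)} \left(\left(17 + z\right) G{\left(-3,2 - 0 \right)} - 411\right) = \left(-1 - 17\right) \left(\left(17 + 8\right) 6 - 411\right) = - 18 \left(25 \cdot 6 - 411\right) = - 18 \left(150 - 411\right) = \left(-18\right) \left(-261\right) = 4698$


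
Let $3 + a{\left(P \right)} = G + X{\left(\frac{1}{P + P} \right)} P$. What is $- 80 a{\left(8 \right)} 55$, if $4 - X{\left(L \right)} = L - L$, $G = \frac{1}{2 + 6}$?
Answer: $-128150$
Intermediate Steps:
$G = \frac{1}{8} \approx 0.125$
$X{\left(L \right)} = 4$ ($X{\left(L \right)} = 4 - \left(L - L\right) = 4 - 0 = 4 + 0 = 4$)
$a{\left(P \right)} = - \frac{23}{8} + 4 P$ ($a{\left(P \right)} = -3 + \left(\frac{1}{8} + 4 P\right) = - \frac{23}{8} + 4 P$)
$- 80 a{\left(8 \right)} 55 = - 80 \left(- \frac{23}{8} + 4 \cdot 8\right) 55 = - 80 \left(- \frac{23}{8} + 32\right) 55 = \left(-80\right) \frac{233}{8} \cdot 55 = \left(-2330\right) 55 = -128150$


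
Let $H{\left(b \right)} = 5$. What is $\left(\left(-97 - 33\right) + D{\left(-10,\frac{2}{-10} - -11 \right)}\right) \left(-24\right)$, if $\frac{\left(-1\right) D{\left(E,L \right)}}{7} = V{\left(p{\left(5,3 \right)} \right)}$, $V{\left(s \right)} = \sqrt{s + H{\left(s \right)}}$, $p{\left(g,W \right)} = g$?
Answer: $3120 + 168 \sqrt{10} \approx 3651.3$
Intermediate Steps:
$V{\left(s \right)} = \sqrt{5 + s}$ ($V{\left(s \right)} = \sqrt{s + 5} = \sqrt{5 + s}$)
$D{\left(E,L \right)} = - 7 \sqrt{10}$ ($D{\left(E,L \right)} = - 7 \sqrt{5 + 5} = - 7 \sqrt{10}$)
$\left(\left(-97 - 33\right) + D{\left(-10,\frac{2}{-10} - -11 \right)}\right) \left(-24\right) = \left(\left(-97 - 33\right) - 7 \sqrt{10}\right) \left(-24\right) = \left(-130 - 7 \sqrt{10}\right) \left(-24\right) = 3120 + 168 \sqrt{10}$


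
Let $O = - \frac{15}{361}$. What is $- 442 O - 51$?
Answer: $- \frac{11781}{361} \approx -32.634$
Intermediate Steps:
$O = - \frac{15}{361}$ ($O = \left(-15\right) \frac{1}{361} = - \frac{15}{361} \approx -0.041551$)
$- 442 O - 51 = \left(-442\right) \left(- \frac{15}{361}\right) - 51 = \frac{6630}{361} - 51 = - \frac{11781}{361}$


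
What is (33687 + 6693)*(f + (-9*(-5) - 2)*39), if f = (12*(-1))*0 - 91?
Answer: 64042680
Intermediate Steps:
f = -91 (f = -12*0 - 91 = 0 - 91 = -91)
(33687 + 6693)*(f + (-9*(-5) - 2)*39) = (33687 + 6693)*(-91 + (-9*(-5) - 2)*39) = 40380*(-91 + (45 - 2)*39) = 40380*(-91 + 43*39) = 40380*(-91 + 1677) = 40380*1586 = 64042680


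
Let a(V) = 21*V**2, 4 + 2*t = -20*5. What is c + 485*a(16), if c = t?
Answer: 2607308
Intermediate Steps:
t = -52 (t = -2 + (-20*5)/2 = -2 + (1/2)*(-100) = -2 - 50 = -52)
c = -52
c + 485*a(16) = -52 + 485*(21*16**2) = -52 + 485*(21*256) = -52 + 485*5376 = -52 + 2607360 = 2607308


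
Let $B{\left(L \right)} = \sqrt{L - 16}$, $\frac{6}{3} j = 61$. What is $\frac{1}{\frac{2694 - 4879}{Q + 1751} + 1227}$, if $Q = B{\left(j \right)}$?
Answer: $\frac{7516279001}{9213095038187} - \frac{2185 \sqrt{58}}{9213095038187} \approx 0.00081582$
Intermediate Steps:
$j = \frac{61}{2}$ ($j = \frac{1}{2} \cdot 61 = \frac{61}{2} \approx 30.5$)
$B{\left(L \right)} = \sqrt{-16 + L}$
$Q = \frac{\sqrt{58}}{2}$ ($Q = \sqrt{-16 + \frac{61}{2}} = \sqrt{\frac{29}{2}} = \frac{\sqrt{58}}{2} \approx 3.8079$)
$\frac{1}{\frac{2694 - 4879}{Q + 1751} + 1227} = \frac{1}{\frac{2694 - 4879}{\frac{\sqrt{58}}{2} + 1751} + 1227} = \frac{1}{- \frac{2185}{1751 + \frac{\sqrt{58}}{2}} + 1227} = \frac{1}{1227 - \frac{2185}{1751 + \frac{\sqrt{58}}{2}}}$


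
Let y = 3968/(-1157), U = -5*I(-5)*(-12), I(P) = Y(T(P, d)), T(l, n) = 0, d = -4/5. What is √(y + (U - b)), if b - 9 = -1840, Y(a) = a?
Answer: √2446475343/1157 ≈ 42.750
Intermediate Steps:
d = -⅘ (d = -4*⅕ = -⅘ ≈ -0.80000)
I(P) = 0
b = -1831 (b = 9 - 1840 = -1831)
U = 0 (U = -5*0*(-12) = 0*(-12) = 0)
y = -3968/1157 (y = 3968*(-1/1157) = -3968/1157 ≈ -3.4296)
√(y + (U - b)) = √(-3968/1157 + (0 - 1*(-1831))) = √(-3968/1157 + (0 + 1831)) = √(-3968/1157 + 1831) = √(2114499/1157) = √2446475343/1157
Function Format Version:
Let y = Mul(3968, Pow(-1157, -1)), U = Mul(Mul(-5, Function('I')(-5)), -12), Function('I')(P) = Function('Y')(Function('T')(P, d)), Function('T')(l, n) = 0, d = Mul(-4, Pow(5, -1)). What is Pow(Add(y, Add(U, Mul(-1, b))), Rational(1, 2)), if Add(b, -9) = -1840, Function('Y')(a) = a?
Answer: Mul(Rational(1, 1157), Pow(2446475343, Rational(1, 2))) ≈ 42.750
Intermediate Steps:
d = Rational(-4, 5) (d = Mul(-4, Rational(1, 5)) = Rational(-4, 5) ≈ -0.80000)
Function('I')(P) = 0
b = -1831 (b = Add(9, -1840) = -1831)
U = 0 (U = Mul(Mul(-5, 0), -12) = Mul(0, -12) = 0)
y = Rational(-3968, 1157) (y = Mul(3968, Rational(-1, 1157)) = Rational(-3968, 1157) ≈ -3.4296)
Pow(Add(y, Add(U, Mul(-1, b))), Rational(1, 2)) = Pow(Add(Rational(-3968, 1157), Add(0, Mul(-1, -1831))), Rational(1, 2)) = Pow(Add(Rational(-3968, 1157), Add(0, 1831)), Rational(1, 2)) = Pow(Add(Rational(-3968, 1157), 1831), Rational(1, 2)) = Pow(Rational(2114499, 1157), Rational(1, 2)) = Mul(Rational(1, 1157), Pow(2446475343, Rational(1, 2)))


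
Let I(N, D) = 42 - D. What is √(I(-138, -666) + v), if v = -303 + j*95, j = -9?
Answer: 15*I*√2 ≈ 21.213*I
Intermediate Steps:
v = -1158 (v = -303 - 9*95 = -303 - 855 = -1158)
√(I(-138, -666) + v) = √((42 - 1*(-666)) - 1158) = √((42 + 666) - 1158) = √(708 - 1158) = √(-450) = 15*I*√2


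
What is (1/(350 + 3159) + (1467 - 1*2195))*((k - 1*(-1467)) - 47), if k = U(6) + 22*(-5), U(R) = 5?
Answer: -3359234565/3509 ≈ -9.5732e+5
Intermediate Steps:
k = -105 (k = 5 + 22*(-5) = 5 - 110 = -105)
(1/(350 + 3159) + (1467 - 1*2195))*((k - 1*(-1467)) - 47) = (1/(350 + 3159) + (1467 - 1*2195))*((-105 - 1*(-1467)) - 47) = (1/3509 + (1467 - 2195))*((-105 + 1467) - 47) = (1/3509 - 728)*(1362 - 47) = -2554551/3509*1315 = -3359234565/3509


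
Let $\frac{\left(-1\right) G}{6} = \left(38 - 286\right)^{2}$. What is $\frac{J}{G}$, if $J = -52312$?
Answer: $\frac{6539}{46128} \approx 0.14176$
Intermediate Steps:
$G = -369024$ ($G = - 6 \left(38 - 286\right)^{2} = - 6 \left(-248\right)^{2} = \left(-6\right) 61504 = -369024$)
$\frac{J}{G} = - \frac{52312}{-369024} = \left(-52312\right) \left(- \frac{1}{369024}\right) = \frac{6539}{46128}$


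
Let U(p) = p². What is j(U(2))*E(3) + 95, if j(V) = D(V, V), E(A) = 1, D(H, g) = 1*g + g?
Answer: 103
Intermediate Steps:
D(H, g) = 2*g (D(H, g) = g + g = 2*g)
j(V) = 2*V
j(U(2))*E(3) + 95 = (2*2²)*1 + 95 = (2*4)*1 + 95 = 8*1 + 95 = 8 + 95 = 103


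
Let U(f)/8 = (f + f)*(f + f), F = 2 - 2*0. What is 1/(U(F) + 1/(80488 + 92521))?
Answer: 173009/22145153 ≈ 0.0078125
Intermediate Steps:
F = 2 (F = 2 + 0 = 2)
U(f) = 32*f² (U(f) = 8*((f + f)*(f + f)) = 8*((2*f)*(2*f)) = 8*(4*f²) = 32*f²)
1/(U(F) + 1/(80488 + 92521)) = 1/(32*2² + 1/(80488 + 92521)) = 1/(32*4 + 1/173009) = 1/(128 + 1/173009) = 1/(22145153/173009) = 173009/22145153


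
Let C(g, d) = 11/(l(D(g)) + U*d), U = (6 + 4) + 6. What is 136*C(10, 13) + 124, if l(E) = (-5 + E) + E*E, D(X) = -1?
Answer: 26668/203 ≈ 131.37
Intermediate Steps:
U = 16 (U = 10 + 6 = 16)
l(E) = -5 + E + E² (l(E) = (-5 + E) + E² = -5 + E + E²)
C(g, d) = 11/(-5 + 16*d) (C(g, d) = 11/((-5 - 1 + (-1)²) + 16*d) = 11/((-5 - 1 + 1) + 16*d) = 11/(-5 + 16*d))
136*C(10, 13) + 124 = 136*(11/(-5 + 16*13)) + 124 = 136*(11/(-5 + 208)) + 124 = 136*(11/203) + 124 = 1496/203 + 124 = 26668/203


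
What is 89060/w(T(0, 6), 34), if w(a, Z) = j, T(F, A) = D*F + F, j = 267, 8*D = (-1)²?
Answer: 89060/267 ≈ 333.56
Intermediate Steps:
D = ⅛ (D = (⅛)*(-1)² = (⅛)*1 = ⅛ ≈ 0.12500)
T(F, A) = 9*F/8 (T(F, A) = F/8 + F = 9*F/8)
w(a, Z) = 267
89060/w(T(0, 6), 34) = 89060/267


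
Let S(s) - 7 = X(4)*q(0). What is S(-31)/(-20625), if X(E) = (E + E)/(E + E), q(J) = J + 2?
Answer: -3/6875 ≈ -0.00043636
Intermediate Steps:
q(J) = 2 + J
X(E) = 1 (X(E) = (2*E)/((2*E)) = (2*E)*(1/(2*E)) = 1)
S(s) = 9 (S(s) = 7 + 1*(2 + 0) = 7 + 1*2 = 7 + 2 = 9)
S(-31)/(-20625) = 9/(-20625) = 9*(-1/20625) = -3/6875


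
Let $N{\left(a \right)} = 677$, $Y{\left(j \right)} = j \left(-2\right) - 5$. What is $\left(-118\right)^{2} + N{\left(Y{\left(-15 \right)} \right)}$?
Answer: $14601$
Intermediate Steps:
$Y{\left(j \right)} = -5 - 2 j$ ($Y{\left(j \right)} = - 2 j - 5 = -5 - 2 j$)
$\left(-118\right)^{2} + N{\left(Y{\left(-15 \right)} \right)} = \left(-118\right)^{2} + 677 = 13924 + 677 = 14601$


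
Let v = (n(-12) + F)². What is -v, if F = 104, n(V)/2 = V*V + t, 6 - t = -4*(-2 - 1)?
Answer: -144400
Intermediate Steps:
t = -6 (t = 6 - (-4)*(-2 - 1) = 6 - (-4)*(-3) = 6 - 1*12 = 6 - 12 = -6)
n(V) = -12 + 2*V² (n(V) = 2*(V*V - 6) = 2*(V² - 6) = 2*(-6 + V²) = -12 + 2*V²)
v = 144400 (v = ((-12 + 2*(-12)²) + 104)² = ((-12 + 2*144) + 104)² = ((-12 + 288) + 104)² = (276 + 104)² = 380² = 144400)
-v = -1*144400 = -144400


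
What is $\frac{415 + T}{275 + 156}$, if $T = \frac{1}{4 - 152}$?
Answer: $\frac{61419}{63788} \approx 0.96286$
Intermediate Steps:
$T = - \frac{1}{148}$ ($T = \frac{1}{-148} = - \frac{1}{148} \approx -0.0067568$)
$\frac{415 + T}{275 + 156} = \frac{415 - \frac{1}{148}}{275 + 156} = \frac{61419}{148 \cdot 431} = \frac{61419}{148} \cdot \frac{1}{431} = \frac{61419}{63788}$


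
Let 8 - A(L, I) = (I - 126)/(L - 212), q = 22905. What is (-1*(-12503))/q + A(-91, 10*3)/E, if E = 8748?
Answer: 307354859/562157415 ≈ 0.54674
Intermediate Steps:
A(L, I) = 8 - (-126 + I)/(-212 + L) (A(L, I) = 8 - (I - 126)/(L - 212) = 8 - (-126 + I)/(-212 + L))
(-1*(-12503))/q + A(-91, 10*3)/E = -1*(-12503)/22905 + ((-1570 - 10*3 + 8*(-91))/(-212 - 91))/8748 = 12503*(1/22905) + ((-1570 - 1*30 - 728)/(-303))*(1/8748) = 12503/22905 - (-1570 - 30 - 728)/303*(1/8748) = 12503/22905 - 1/303*(-2328)*(1/8748) = 12503/22905 + (776/101)*(1/8748) = 12503/22905 + 194/220887 = 307354859/562157415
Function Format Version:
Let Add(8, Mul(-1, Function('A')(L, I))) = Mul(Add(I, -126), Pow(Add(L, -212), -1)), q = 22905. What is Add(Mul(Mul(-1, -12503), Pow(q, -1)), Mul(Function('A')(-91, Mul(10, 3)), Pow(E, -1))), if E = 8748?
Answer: Rational(307354859, 562157415) ≈ 0.54674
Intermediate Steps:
Function('A')(L, I) = Add(8, Mul(-1, Pow(Add(-212, L), -1), Add(-126, I))) (Function('A')(L, I) = Add(8, Mul(-1, Mul(Add(I, -126), Pow(Add(L, -212), -1)))) = Add(8, Mul(-1, Mul(Add(-126, I), Pow(Add(-212, L), -1)))) = Add(8, Mul(-1, Mul(Pow(Add(-212, L), -1), Add(-126, I)))) = Add(8, Mul(-1, Pow(Add(-212, L), -1), Add(-126, I))))
Add(Mul(Mul(-1, -12503), Pow(q, -1)), Mul(Function('A')(-91, Mul(10, 3)), Pow(E, -1))) = Add(Mul(Mul(-1, -12503), Pow(22905, -1)), Mul(Mul(Pow(Add(-212, -91), -1), Add(-1570, Mul(-1, Mul(10, 3)), Mul(8, -91))), Pow(8748, -1))) = Add(Mul(12503, Rational(1, 22905)), Mul(Mul(Pow(-303, -1), Add(-1570, Mul(-1, 30), -728)), Rational(1, 8748))) = Add(Rational(12503, 22905), Mul(Mul(Rational(-1, 303), Add(-1570, -30, -728)), Rational(1, 8748))) = Add(Rational(12503, 22905), Mul(Mul(Rational(-1, 303), -2328), Rational(1, 8748))) = Add(Rational(12503, 22905), Mul(Rational(776, 101), Rational(1, 8748))) = Add(Rational(12503, 22905), Rational(194, 220887)) = Rational(307354859, 562157415)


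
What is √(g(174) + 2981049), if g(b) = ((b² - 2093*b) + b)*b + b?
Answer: 3*I*√6120905 ≈ 7422.1*I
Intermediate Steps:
g(b) = b + b*(b² - 2092*b) (g(b) = (b² - 2092*b)*b + b = b*(b² - 2092*b) + b = b + b*(b² - 2092*b))
√(g(174) + 2981049) = √(174*(1 + 174² - 2092*174) + 2981049) = √(174*(1 + 30276 - 364008) + 2981049) = √(174*(-333731) + 2981049) = √(-58069194 + 2981049) = √(-55088145) = 3*I*√6120905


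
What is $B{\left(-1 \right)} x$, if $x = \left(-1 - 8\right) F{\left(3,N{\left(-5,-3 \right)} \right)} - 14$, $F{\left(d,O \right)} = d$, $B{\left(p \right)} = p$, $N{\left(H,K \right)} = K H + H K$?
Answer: $41$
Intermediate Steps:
$N{\left(H,K \right)} = 2 H K$ ($N{\left(H,K \right)} = H K + H K = 2 H K$)
$x = -41$ ($x = \left(-1 - 8\right) 3 - 14 = \left(-9\right) 3 - 14 = -27 - 14 = -41$)
$B{\left(-1 \right)} x = \left(-1\right) \left(-41\right) = 41$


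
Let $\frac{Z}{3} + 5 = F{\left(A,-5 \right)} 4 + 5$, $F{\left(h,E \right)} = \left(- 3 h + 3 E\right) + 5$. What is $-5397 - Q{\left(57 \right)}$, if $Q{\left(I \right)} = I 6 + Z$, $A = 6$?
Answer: $-5403$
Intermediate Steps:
$F{\left(h,E \right)} = 5 - 3 h + 3 E$
$Z = -336$ ($Z = -15 + 3 \left(\left(5 - 18 + 3 \left(-5\right)\right) 4 + 5\right) = -15 + 3 \left(\left(5 - 18 - 15\right) 4 + 5\right) = -15 + 3 \left(\left(-28\right) 4 + 5\right) = -15 + 3 \left(-112 + 5\right) = -15 + 3 \left(-107\right) = -15 - 321 = -336$)
$Q{\left(I \right)} = -336 + 6 I$ ($Q{\left(I \right)} = I 6 - 336 = 6 I - 336 = -336 + 6 I$)
$-5397 - Q{\left(57 \right)} = -5397 - \left(-336 + 6 \cdot 57\right) = -5397 - \left(-336 + 342\right) = -5397 - 6 = -5403$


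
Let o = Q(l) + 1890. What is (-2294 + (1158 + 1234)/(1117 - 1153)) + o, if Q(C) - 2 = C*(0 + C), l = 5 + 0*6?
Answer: -3991/9 ≈ -443.44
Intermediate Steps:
l = 5 (l = 5 + 0 = 5)
Q(C) = 2 + C**2 (Q(C) = 2 + C*(0 + C) = 2 + C*C = 2 + C**2)
o = 1917 (o = (2 + 5**2) + 1890 = (2 + 25) + 1890 = 27 + 1890 = 1917)
(-2294 + (1158 + 1234)/(1117 - 1153)) + o = (-2294 + (1158 + 1234)/(1117 - 1153)) + 1917 = (-2294 + 2392/(-36)) + 1917 = (-2294 + 2392*(-1/36)) + 1917 = (-2294 - 598/9) + 1917 = -21244/9 + 1917 = -3991/9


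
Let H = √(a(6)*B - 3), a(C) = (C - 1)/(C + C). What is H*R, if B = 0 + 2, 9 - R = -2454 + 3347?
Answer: -442*I*√78/3 ≈ -1301.2*I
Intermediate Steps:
a(C) = (-1 + C)/(2*C) (a(C) = (-1 + C)/((2*C)) = (-1 + C)*(1/(2*C)) = (-1 + C)/(2*C))
R = -884 (R = 9 - (-2454 + 3347) = 9 - 1*893 = 9 - 893 = -884)
B = 2
H = I*√78/6 (H = √(((½)*(-1 + 6)/6)*2 - 3) = √(((½)*(⅙)*5)*2 - 3) = √((5/12)*2 - 3) = √(⅚ - 3) = √(-13/6) = I*√78/6 ≈ 1.472*I)
H*R = (I*√78/6)*(-884) = -442*I*√78/3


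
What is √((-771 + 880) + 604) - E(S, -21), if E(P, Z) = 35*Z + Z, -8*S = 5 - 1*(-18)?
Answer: 756 + √713 ≈ 782.70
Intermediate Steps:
S = -23/8 (S = -(5 - 1*(-18))/8 = -(5 + 18)/8 = -⅛*23 = -23/8 ≈ -2.8750)
E(P, Z) = 36*Z
√((-771 + 880) + 604) - E(S, -21) = √((-771 + 880) + 604) - 36*(-21) = √(109 + 604) - 1*(-756) = √713 + 756 = 756 + √713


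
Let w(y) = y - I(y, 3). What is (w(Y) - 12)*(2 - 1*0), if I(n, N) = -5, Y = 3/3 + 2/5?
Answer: -56/5 ≈ -11.200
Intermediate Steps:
Y = 7/5 (Y = 3*(⅓) + 2*(⅕) = 1 + ⅖ = 7/5 ≈ 1.4000)
w(y) = 5 + y (w(y) = y - 1*(-5) = y + 5 = 5 + y)
(w(Y) - 12)*(2 - 1*0) = ((5 + 7/5) - 12)*(2 - 1*0) = (32/5 - 12)*(2 + 0) = -28/5*2 = -56/5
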